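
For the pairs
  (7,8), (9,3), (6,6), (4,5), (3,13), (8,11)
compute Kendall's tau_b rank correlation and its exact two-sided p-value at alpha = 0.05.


Step 1: Enumerate the 15 unordered pairs (i,j) with i<j and classify each by sign(x_j-x_i) * sign(y_j-y_i).
  (1,2):dx=+2,dy=-5->D; (1,3):dx=-1,dy=-2->C; (1,4):dx=-3,dy=-3->C; (1,5):dx=-4,dy=+5->D
  (1,6):dx=+1,dy=+3->C; (2,3):dx=-3,dy=+3->D; (2,4):dx=-5,dy=+2->D; (2,5):dx=-6,dy=+10->D
  (2,6):dx=-1,dy=+8->D; (3,4):dx=-2,dy=-1->C; (3,5):dx=-3,dy=+7->D; (3,6):dx=+2,dy=+5->C
  (4,5):dx=-1,dy=+8->D; (4,6):dx=+4,dy=+6->C; (5,6):dx=+5,dy=-2->D
Step 2: C = 6, D = 9, total pairs = 15.
Step 3: tau = (C - D)/(n(n-1)/2) = (6 - 9)/15 = -0.200000.
Step 4: Exact two-sided p-value (enumerate n! = 720 permutations of y under H0): p = 0.719444.
Step 5: alpha = 0.05. fail to reject H0.

tau_b = -0.2000 (C=6, D=9), p = 0.719444, fail to reject H0.


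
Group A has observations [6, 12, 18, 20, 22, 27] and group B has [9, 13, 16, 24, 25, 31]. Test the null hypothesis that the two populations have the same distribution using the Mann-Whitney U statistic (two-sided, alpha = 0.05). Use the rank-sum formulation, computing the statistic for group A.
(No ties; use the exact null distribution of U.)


Step 1: Combine and sort all 12 observations; assign midranks.
sorted (value, group): (6,X), (9,Y), (12,X), (13,Y), (16,Y), (18,X), (20,X), (22,X), (24,Y), (25,Y), (27,X), (31,Y)
ranks: 6->1, 9->2, 12->3, 13->4, 16->5, 18->6, 20->7, 22->8, 24->9, 25->10, 27->11, 31->12
Step 2: Rank sum for X: R1 = 1 + 3 + 6 + 7 + 8 + 11 = 36.
Step 3: U_X = R1 - n1(n1+1)/2 = 36 - 6*7/2 = 36 - 21 = 15.
       U_Y = n1*n2 - U_X = 36 - 15 = 21.
Step 4: No ties, so the exact null distribution of U (based on enumerating the C(12,6) = 924 equally likely rank assignments) gives the two-sided p-value.
Step 5: p-value = 0.699134; compare to alpha = 0.05. fail to reject H0.

U_X = 15, p = 0.699134, fail to reject H0 at alpha = 0.05.


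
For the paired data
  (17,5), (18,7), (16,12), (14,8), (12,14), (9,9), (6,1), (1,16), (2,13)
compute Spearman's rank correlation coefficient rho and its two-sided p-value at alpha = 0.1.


Step 1: Rank x and y separately (midranks; no ties here).
rank(x): 17->8, 18->9, 16->7, 14->6, 12->5, 9->4, 6->3, 1->1, 2->2
rank(y): 5->2, 7->3, 12->6, 8->4, 14->8, 9->5, 1->1, 16->9, 13->7
Step 2: d_i = R_x(i) - R_y(i); compute d_i^2.
  (8-2)^2=36, (9-3)^2=36, (7-6)^2=1, (6-4)^2=4, (5-8)^2=9, (4-5)^2=1, (3-1)^2=4, (1-9)^2=64, (2-7)^2=25
sum(d^2) = 180.
Step 3: rho = 1 - 6*180 / (9*(9^2 - 1)) = 1 - 1080/720 = -0.500000.
Step 4: Under H0, t = rho * sqrt((n-2)/(1-rho^2)) = -1.5275 ~ t(7).
Step 5: Two-sided p-value from the t-distribution with 7 df = 0.170471.
Step 6: alpha = 0.1. fail to reject H0.

rho = -0.5000, p = 0.170471, fail to reject H0 at alpha = 0.1.


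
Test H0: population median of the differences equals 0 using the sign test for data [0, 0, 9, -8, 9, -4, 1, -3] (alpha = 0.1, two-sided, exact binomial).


Step 1: Discard zero differences. Original n = 8; n_eff = number of nonzero differences = 6.
Nonzero differences (with sign): +9, -8, +9, -4, +1, -3
Step 2: Count signs: positive = 3, negative = 3.
Step 3: Under H0: P(positive) = 0.5, so the number of positives S ~ Bin(6, 0.5).
Step 4: Two-sided exact p-value = sum of Bin(6,0.5) probabilities at or below the observed probability = 1.000000.
Step 5: alpha = 0.1. fail to reject H0.

n_eff = 6, pos = 3, neg = 3, p = 1.000000, fail to reject H0.


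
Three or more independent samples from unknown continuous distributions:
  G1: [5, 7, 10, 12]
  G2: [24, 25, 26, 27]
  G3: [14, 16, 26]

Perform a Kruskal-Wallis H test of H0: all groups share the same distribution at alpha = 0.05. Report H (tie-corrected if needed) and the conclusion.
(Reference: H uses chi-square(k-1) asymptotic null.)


Step 1: Combine all N = 11 observations and assign midranks.
sorted (value, group, rank): (5,G1,1), (7,G1,2), (10,G1,3), (12,G1,4), (14,G3,5), (16,G3,6), (24,G2,7), (25,G2,8), (26,G2,9.5), (26,G3,9.5), (27,G2,11)
Step 2: Sum ranks within each group.
R_1 = 10 (n_1 = 4)
R_2 = 35.5 (n_2 = 4)
R_3 = 20.5 (n_3 = 3)
Step 3: H = 12/(N(N+1)) * sum(R_i^2/n_i) - 3(N+1)
     = 12/(11*12) * (10^2/4 + 35.5^2/4 + 20.5^2/3) - 3*12
     = 0.090909 * 480.146 - 36
     = 7.649621.
Step 4: Ties present; correction factor C = 1 - 6/(11^3 - 11) = 0.995455. Corrected H = 7.649621 / 0.995455 = 7.684551.
Step 5: Under H0, H ~ chi^2(2); p-value = 0.021445.
Step 6: alpha = 0.05. reject H0.

H = 7.6846, df = 2, p = 0.021445, reject H0.


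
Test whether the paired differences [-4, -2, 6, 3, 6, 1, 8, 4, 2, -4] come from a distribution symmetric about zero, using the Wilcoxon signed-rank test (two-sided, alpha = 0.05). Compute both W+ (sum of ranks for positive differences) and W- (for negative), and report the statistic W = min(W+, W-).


Step 1: Drop any zero differences (none here) and take |d_i|.
|d| = [4, 2, 6, 3, 6, 1, 8, 4, 2, 4]
Step 2: Midrank |d_i| (ties get averaged ranks).
ranks: |4|->6, |2|->2.5, |6|->8.5, |3|->4, |6|->8.5, |1|->1, |8|->10, |4|->6, |2|->2.5, |4|->6
Step 3: Attach original signs; sum ranks with positive sign and with negative sign.
W+ = 8.5 + 4 + 8.5 + 1 + 10 + 6 + 2.5 = 40.5
W- = 6 + 2.5 + 6 = 14.5
(Check: W+ + W- = 55 should equal n(n+1)/2 = 55.)
Step 4: Test statistic W = min(W+, W-) = 14.5.
Step 5: Ties in |d|, so use the tie-corrected normal approximation.
        E[W] = n(n+1)/4 = 10*11/4 = 27.5.
        Tie groups: |d|=2 (t=2), |d|=4 (t=3), |d|=6 (t=2); sum(t^3 - t) = 36.
        Var[W] = n(n+1)(2n+1)/24 - sum(t^3-t)/48 = 2310/24 - 36/48 = 95.5.
        z = (W - E[W]) / sqrt(Var[W]) = (14.5 - 27.5) / 9.7724 = -1.3303.
        Two-sided p = 2*Phi(z) = 0.183427.
Step 6: alpha = 0.05. fail to reject H0.

W+ = 40.5, W- = 14.5, W = min = 14.5, p = 0.183427, fail to reject H0.


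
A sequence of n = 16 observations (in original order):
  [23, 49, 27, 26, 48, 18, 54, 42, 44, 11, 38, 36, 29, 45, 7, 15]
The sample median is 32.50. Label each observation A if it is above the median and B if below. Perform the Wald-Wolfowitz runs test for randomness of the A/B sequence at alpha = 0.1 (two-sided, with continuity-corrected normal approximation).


Step 1: Compute median = 32.50; label A = above, B = below.
Labels in order: BABBABAAABAABABB  (n_A = 8, n_B = 8)
Step 2: Count runs R = 11.
Step 3: Under H0 (random ordering), E[R] = 2*n_A*n_B/(n_A+n_B) + 1 = 2*8*8/16 + 1 = 9.0000.
        Var[R] = 2*n_A*n_B*(2*n_A*n_B - n_A - n_B) / ((n_A+n_B)^2 * (n_A+n_B-1)) = 14336/3840 = 3.7333.
        SD[R] = 1.9322.
Step 4: Continuity-corrected z = (R - 0.5 - E[R]) / SD[R] = (11 - 0.5 - 9.0000) / 1.9322 = 0.7763.
Step 5: Two-sided p-value via normal approximation = 2*(1 - Phi(|z|)) = 0.437558.
Step 6: alpha = 0.1. fail to reject H0.

R = 11, z = 0.7763, p = 0.437558, fail to reject H0.


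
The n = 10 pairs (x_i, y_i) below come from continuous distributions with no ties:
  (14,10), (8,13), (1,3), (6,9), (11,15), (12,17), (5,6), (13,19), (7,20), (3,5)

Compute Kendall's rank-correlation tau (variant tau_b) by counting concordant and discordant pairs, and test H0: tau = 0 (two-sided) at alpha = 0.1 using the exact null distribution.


Step 1: Enumerate the 45 unordered pairs (i,j) with i<j and classify each by sign(x_j-x_i) * sign(y_j-y_i).
  (1,2):dx=-6,dy=+3->D; (1,3):dx=-13,dy=-7->C; (1,4):dx=-8,dy=-1->C; (1,5):dx=-3,dy=+5->D
  (1,6):dx=-2,dy=+7->D; (1,7):dx=-9,dy=-4->C; (1,8):dx=-1,dy=+9->D; (1,9):dx=-7,dy=+10->D
  (1,10):dx=-11,dy=-5->C; (2,3):dx=-7,dy=-10->C; (2,4):dx=-2,dy=-4->C; (2,5):dx=+3,dy=+2->C
  (2,6):dx=+4,dy=+4->C; (2,7):dx=-3,dy=-7->C; (2,8):dx=+5,dy=+6->C; (2,9):dx=-1,dy=+7->D
  (2,10):dx=-5,dy=-8->C; (3,4):dx=+5,dy=+6->C; (3,5):dx=+10,dy=+12->C; (3,6):dx=+11,dy=+14->C
  (3,7):dx=+4,dy=+3->C; (3,8):dx=+12,dy=+16->C; (3,9):dx=+6,dy=+17->C; (3,10):dx=+2,dy=+2->C
  (4,5):dx=+5,dy=+6->C; (4,6):dx=+6,dy=+8->C; (4,7):dx=-1,dy=-3->C; (4,8):dx=+7,dy=+10->C
  (4,9):dx=+1,dy=+11->C; (4,10):dx=-3,dy=-4->C; (5,6):dx=+1,dy=+2->C; (5,7):dx=-6,dy=-9->C
  (5,8):dx=+2,dy=+4->C; (5,9):dx=-4,dy=+5->D; (5,10):dx=-8,dy=-10->C; (6,7):dx=-7,dy=-11->C
  (6,8):dx=+1,dy=+2->C; (6,9):dx=-5,dy=+3->D; (6,10):dx=-9,dy=-12->C; (7,8):dx=+8,dy=+13->C
  (7,9):dx=+2,dy=+14->C; (7,10):dx=-2,dy=-1->C; (8,9):dx=-6,dy=+1->D; (8,10):dx=-10,dy=-14->C
  (9,10):dx=-4,dy=-15->C
Step 2: C = 36, D = 9, total pairs = 45.
Step 3: tau = (C - D)/(n(n-1)/2) = (36 - 9)/45 = 0.600000.
Step 4: Exact two-sided p-value (enumerate n! = 3628800 permutations of y under H0): p = 0.016666.
Step 5: alpha = 0.1. reject H0.

tau_b = 0.6000 (C=36, D=9), p = 0.016666, reject H0.


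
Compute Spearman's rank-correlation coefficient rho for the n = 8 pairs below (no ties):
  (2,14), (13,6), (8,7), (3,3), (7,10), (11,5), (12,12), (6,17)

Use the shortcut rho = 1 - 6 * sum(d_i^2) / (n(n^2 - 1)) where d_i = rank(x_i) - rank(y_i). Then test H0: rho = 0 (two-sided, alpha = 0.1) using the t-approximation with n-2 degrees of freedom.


Step 1: Rank x and y separately (midranks; no ties here).
rank(x): 2->1, 13->8, 8->5, 3->2, 7->4, 11->6, 12->7, 6->3
rank(y): 14->7, 6->3, 7->4, 3->1, 10->5, 5->2, 12->6, 17->8
Step 2: d_i = R_x(i) - R_y(i); compute d_i^2.
  (1-7)^2=36, (8-3)^2=25, (5-4)^2=1, (2-1)^2=1, (4-5)^2=1, (6-2)^2=16, (7-6)^2=1, (3-8)^2=25
sum(d^2) = 106.
Step 3: rho = 1 - 6*106 / (8*(8^2 - 1)) = 1 - 636/504 = -0.261905.
Step 4: Under H0, t = rho * sqrt((n-2)/(1-rho^2)) = -0.6647 ~ t(6).
Step 5: Two-sided p-value from the t-distribution with 6 df = 0.530923.
Step 6: alpha = 0.1. fail to reject H0.

rho = -0.2619, p = 0.530923, fail to reject H0 at alpha = 0.1.


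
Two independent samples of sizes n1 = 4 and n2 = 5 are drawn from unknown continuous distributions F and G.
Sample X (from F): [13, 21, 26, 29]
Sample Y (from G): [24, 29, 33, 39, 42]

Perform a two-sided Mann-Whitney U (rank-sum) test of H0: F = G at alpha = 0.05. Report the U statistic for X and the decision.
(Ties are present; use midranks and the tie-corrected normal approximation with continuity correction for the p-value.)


Step 1: Combine and sort all 9 observations; assign midranks.
sorted (value, group): (13,X), (21,X), (24,Y), (26,X), (29,X), (29,Y), (33,Y), (39,Y), (42,Y)
ranks: 13->1, 21->2, 24->3, 26->4, 29->5.5, 29->5.5, 33->7, 39->8, 42->9
Step 2: Rank sum for X: R1 = 1 + 2 + 4 + 5.5 = 12.5.
Step 3: U_X = R1 - n1(n1+1)/2 = 12.5 - 4*5/2 = 12.5 - 10 = 2.5.
       U_Y = n1*n2 - U_X = 20 - 2.5 = 17.5.
Step 4: Ties are present, so use the tie-corrected normal approximation (with continuity correction) for the p-value.
Step 5: p-value = 0.085100; compare to alpha = 0.05. fail to reject H0.

U_X = 2.5, p = 0.085100, fail to reject H0 at alpha = 0.05.


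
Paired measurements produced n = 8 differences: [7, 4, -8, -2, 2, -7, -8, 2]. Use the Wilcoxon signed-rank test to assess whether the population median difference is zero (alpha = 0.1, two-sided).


Step 1: Drop any zero differences (none here) and take |d_i|.
|d| = [7, 4, 8, 2, 2, 7, 8, 2]
Step 2: Midrank |d_i| (ties get averaged ranks).
ranks: |7|->5.5, |4|->4, |8|->7.5, |2|->2, |2|->2, |7|->5.5, |8|->7.5, |2|->2
Step 3: Attach original signs; sum ranks with positive sign and with negative sign.
W+ = 5.5 + 4 + 2 + 2 = 13.5
W- = 7.5 + 2 + 5.5 + 7.5 = 22.5
(Check: W+ + W- = 36 should equal n(n+1)/2 = 36.)
Step 4: Test statistic W = min(W+, W-) = 13.5.
Step 5: Ties in |d|, so use the tie-corrected normal approximation.
        E[W] = n(n+1)/4 = 8*9/4 = 18.
        Tie groups: |d|=2 (t=3), |d|=7 (t=2), |d|=8 (t=2); sum(t^3 - t) = 36.
        Var[W] = n(n+1)(2n+1)/24 - sum(t^3-t)/48 = 1224/24 - 36/48 = 50.25.
        z = (W - E[W]) / sqrt(Var[W]) = (13.5 - 18) / 7.0887 = -0.6348.
        Two-sided p = 2*Phi(z) = 0.525552.
Step 6: alpha = 0.1. fail to reject H0.

W+ = 13.5, W- = 22.5, W = min = 13.5, p = 0.525552, fail to reject H0.


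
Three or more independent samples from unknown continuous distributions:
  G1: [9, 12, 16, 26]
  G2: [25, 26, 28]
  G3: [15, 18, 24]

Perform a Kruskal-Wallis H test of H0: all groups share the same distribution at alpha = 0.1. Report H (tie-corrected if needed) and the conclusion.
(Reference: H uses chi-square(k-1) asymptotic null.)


Step 1: Combine all N = 10 observations and assign midranks.
sorted (value, group, rank): (9,G1,1), (12,G1,2), (15,G3,3), (16,G1,4), (18,G3,5), (24,G3,6), (25,G2,7), (26,G1,8.5), (26,G2,8.5), (28,G2,10)
Step 2: Sum ranks within each group.
R_1 = 15.5 (n_1 = 4)
R_2 = 25.5 (n_2 = 3)
R_3 = 14 (n_3 = 3)
Step 3: H = 12/(N(N+1)) * sum(R_i^2/n_i) - 3(N+1)
     = 12/(10*11) * (15.5^2/4 + 25.5^2/3 + 14^2/3) - 3*11
     = 0.109091 * 342.146 - 33
     = 4.325000.
Step 4: Ties present; correction factor C = 1 - 6/(10^3 - 10) = 0.993939. Corrected H = 4.325000 / 0.993939 = 4.351372.
Step 5: Under H0, H ~ chi^2(2); p-value = 0.113530.
Step 6: alpha = 0.1. fail to reject H0.

H = 4.3514, df = 2, p = 0.113530, fail to reject H0.


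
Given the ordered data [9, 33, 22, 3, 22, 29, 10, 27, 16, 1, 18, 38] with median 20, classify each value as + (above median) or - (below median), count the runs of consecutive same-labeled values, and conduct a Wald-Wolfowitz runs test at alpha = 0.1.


Step 1: Compute median = 20; label A = above, B = below.
Labels in order: BAABAABABBBA  (n_A = 6, n_B = 6)
Step 2: Count runs R = 8.
Step 3: Under H0 (random ordering), E[R] = 2*n_A*n_B/(n_A+n_B) + 1 = 2*6*6/12 + 1 = 7.0000.
        Var[R] = 2*n_A*n_B*(2*n_A*n_B - n_A - n_B) / ((n_A+n_B)^2 * (n_A+n_B-1)) = 4320/1584 = 2.7273.
        SD[R] = 1.6514.
Step 4: Continuity-corrected z = (R - 0.5 - E[R]) / SD[R] = (8 - 0.5 - 7.0000) / 1.6514 = 0.3028.
Step 5: Two-sided p-value via normal approximation = 2*(1 - Phi(|z|)) = 0.762069.
Step 6: alpha = 0.1. fail to reject H0.

R = 8, z = 0.3028, p = 0.762069, fail to reject H0.


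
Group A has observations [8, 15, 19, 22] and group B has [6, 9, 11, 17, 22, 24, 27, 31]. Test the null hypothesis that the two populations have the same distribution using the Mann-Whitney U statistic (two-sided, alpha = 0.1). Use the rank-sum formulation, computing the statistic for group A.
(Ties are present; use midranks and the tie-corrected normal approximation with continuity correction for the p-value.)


Step 1: Combine and sort all 12 observations; assign midranks.
sorted (value, group): (6,Y), (8,X), (9,Y), (11,Y), (15,X), (17,Y), (19,X), (22,X), (22,Y), (24,Y), (27,Y), (31,Y)
ranks: 6->1, 8->2, 9->3, 11->4, 15->5, 17->6, 19->7, 22->8.5, 22->8.5, 24->10, 27->11, 31->12
Step 2: Rank sum for X: R1 = 2 + 5 + 7 + 8.5 = 22.5.
Step 3: U_X = R1 - n1(n1+1)/2 = 22.5 - 4*5/2 = 22.5 - 10 = 12.5.
       U_Y = n1*n2 - U_X = 32 - 12.5 = 19.5.
Step 4: Ties are present, so use the tie-corrected normal approximation (with continuity correction) for the p-value.
Step 5: p-value = 0.609759; compare to alpha = 0.1. fail to reject H0.

U_X = 12.5, p = 0.609759, fail to reject H0 at alpha = 0.1.


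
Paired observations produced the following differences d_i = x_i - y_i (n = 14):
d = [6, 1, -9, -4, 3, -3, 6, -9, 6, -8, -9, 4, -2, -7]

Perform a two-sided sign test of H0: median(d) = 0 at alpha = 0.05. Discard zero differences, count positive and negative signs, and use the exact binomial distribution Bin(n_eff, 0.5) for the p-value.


Step 1: Discard zero differences. Original n = 14; n_eff = number of nonzero differences = 14.
Nonzero differences (with sign): +6, +1, -9, -4, +3, -3, +6, -9, +6, -8, -9, +4, -2, -7
Step 2: Count signs: positive = 6, negative = 8.
Step 3: Under H0: P(positive) = 0.5, so the number of positives S ~ Bin(14, 0.5).
Step 4: Two-sided exact p-value = sum of Bin(14,0.5) probabilities at or below the observed probability = 0.790527.
Step 5: alpha = 0.05. fail to reject H0.

n_eff = 14, pos = 6, neg = 8, p = 0.790527, fail to reject H0.


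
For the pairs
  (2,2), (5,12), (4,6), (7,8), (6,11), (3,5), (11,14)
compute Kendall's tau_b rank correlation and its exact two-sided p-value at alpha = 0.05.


Step 1: Enumerate the 21 unordered pairs (i,j) with i<j and classify each by sign(x_j-x_i) * sign(y_j-y_i).
  (1,2):dx=+3,dy=+10->C; (1,3):dx=+2,dy=+4->C; (1,4):dx=+5,dy=+6->C; (1,5):dx=+4,dy=+9->C
  (1,6):dx=+1,dy=+3->C; (1,7):dx=+9,dy=+12->C; (2,3):dx=-1,dy=-6->C; (2,4):dx=+2,dy=-4->D
  (2,5):dx=+1,dy=-1->D; (2,6):dx=-2,dy=-7->C; (2,7):dx=+6,dy=+2->C; (3,4):dx=+3,dy=+2->C
  (3,5):dx=+2,dy=+5->C; (3,6):dx=-1,dy=-1->C; (3,7):dx=+7,dy=+8->C; (4,5):dx=-1,dy=+3->D
  (4,6):dx=-4,dy=-3->C; (4,7):dx=+4,dy=+6->C; (5,6):dx=-3,dy=-6->C; (5,7):dx=+5,dy=+3->C
  (6,7):dx=+8,dy=+9->C
Step 2: C = 18, D = 3, total pairs = 21.
Step 3: tau = (C - D)/(n(n-1)/2) = (18 - 3)/21 = 0.714286.
Step 4: Exact two-sided p-value (enumerate n! = 5040 permutations of y under H0): p = 0.030159.
Step 5: alpha = 0.05. reject H0.

tau_b = 0.7143 (C=18, D=3), p = 0.030159, reject H0.


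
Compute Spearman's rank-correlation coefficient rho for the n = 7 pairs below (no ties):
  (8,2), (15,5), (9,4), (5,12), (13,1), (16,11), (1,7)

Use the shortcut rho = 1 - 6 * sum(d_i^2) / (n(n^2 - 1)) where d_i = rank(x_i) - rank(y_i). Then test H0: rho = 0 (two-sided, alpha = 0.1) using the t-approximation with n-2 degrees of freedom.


Step 1: Rank x and y separately (midranks; no ties here).
rank(x): 8->3, 15->6, 9->4, 5->2, 13->5, 16->7, 1->1
rank(y): 2->2, 5->4, 4->3, 12->7, 1->1, 11->6, 7->5
Step 2: d_i = R_x(i) - R_y(i); compute d_i^2.
  (3-2)^2=1, (6-4)^2=4, (4-3)^2=1, (2-7)^2=25, (5-1)^2=16, (7-6)^2=1, (1-5)^2=16
sum(d^2) = 64.
Step 3: rho = 1 - 6*64 / (7*(7^2 - 1)) = 1 - 384/336 = -0.142857.
Step 4: Under H0, t = rho * sqrt((n-2)/(1-rho^2)) = -0.3227 ~ t(5).
Step 5: Two-sided p-value from the t-distribution with 5 df = 0.759945.
Step 6: alpha = 0.1. fail to reject H0.

rho = -0.1429, p = 0.759945, fail to reject H0 at alpha = 0.1.


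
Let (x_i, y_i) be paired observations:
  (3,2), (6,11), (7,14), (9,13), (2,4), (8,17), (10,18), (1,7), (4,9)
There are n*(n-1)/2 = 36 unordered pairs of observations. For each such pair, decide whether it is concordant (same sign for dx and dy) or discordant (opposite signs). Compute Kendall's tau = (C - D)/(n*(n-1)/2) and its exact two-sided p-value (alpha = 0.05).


Step 1: Enumerate the 36 unordered pairs (i,j) with i<j and classify each by sign(x_j-x_i) * sign(y_j-y_i).
  (1,2):dx=+3,dy=+9->C; (1,3):dx=+4,dy=+12->C; (1,4):dx=+6,dy=+11->C; (1,5):dx=-1,dy=+2->D
  (1,6):dx=+5,dy=+15->C; (1,7):dx=+7,dy=+16->C; (1,8):dx=-2,dy=+5->D; (1,9):dx=+1,dy=+7->C
  (2,3):dx=+1,dy=+3->C; (2,4):dx=+3,dy=+2->C; (2,5):dx=-4,dy=-7->C; (2,6):dx=+2,dy=+6->C
  (2,7):dx=+4,dy=+7->C; (2,8):dx=-5,dy=-4->C; (2,9):dx=-2,dy=-2->C; (3,4):dx=+2,dy=-1->D
  (3,5):dx=-5,dy=-10->C; (3,6):dx=+1,dy=+3->C; (3,7):dx=+3,dy=+4->C; (3,8):dx=-6,dy=-7->C
  (3,9):dx=-3,dy=-5->C; (4,5):dx=-7,dy=-9->C; (4,6):dx=-1,dy=+4->D; (4,7):dx=+1,dy=+5->C
  (4,8):dx=-8,dy=-6->C; (4,9):dx=-5,dy=-4->C; (5,6):dx=+6,dy=+13->C; (5,7):dx=+8,dy=+14->C
  (5,8):dx=-1,dy=+3->D; (5,9):dx=+2,dy=+5->C; (6,7):dx=+2,dy=+1->C; (6,8):dx=-7,dy=-10->C
  (6,9):dx=-4,dy=-8->C; (7,8):dx=-9,dy=-11->C; (7,9):dx=-6,dy=-9->C; (8,9):dx=+3,dy=+2->C
Step 2: C = 31, D = 5, total pairs = 36.
Step 3: tau = (C - D)/(n(n-1)/2) = (31 - 5)/36 = 0.722222.
Step 4: Exact two-sided p-value (enumerate n! = 362880 permutations of y under H0): p = 0.005886.
Step 5: alpha = 0.05. reject H0.

tau_b = 0.7222 (C=31, D=5), p = 0.005886, reject H0.


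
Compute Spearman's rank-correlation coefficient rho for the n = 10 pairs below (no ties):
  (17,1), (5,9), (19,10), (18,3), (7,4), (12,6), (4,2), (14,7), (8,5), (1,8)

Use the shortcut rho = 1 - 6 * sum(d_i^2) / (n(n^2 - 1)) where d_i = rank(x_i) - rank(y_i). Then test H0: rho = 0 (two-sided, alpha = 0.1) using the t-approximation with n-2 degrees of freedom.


Step 1: Rank x and y separately (midranks; no ties here).
rank(x): 17->8, 5->3, 19->10, 18->9, 7->4, 12->6, 4->2, 14->7, 8->5, 1->1
rank(y): 1->1, 9->9, 10->10, 3->3, 4->4, 6->6, 2->2, 7->7, 5->5, 8->8
Step 2: d_i = R_x(i) - R_y(i); compute d_i^2.
  (8-1)^2=49, (3-9)^2=36, (10-10)^2=0, (9-3)^2=36, (4-4)^2=0, (6-6)^2=0, (2-2)^2=0, (7-7)^2=0, (5-5)^2=0, (1-8)^2=49
sum(d^2) = 170.
Step 3: rho = 1 - 6*170 / (10*(10^2 - 1)) = 1 - 1020/990 = -0.030303.
Step 4: Under H0, t = rho * sqrt((n-2)/(1-rho^2)) = -0.0857 ~ t(8).
Step 5: Two-sided p-value from the t-distribution with 8 df = 0.933773.
Step 6: alpha = 0.1. fail to reject H0.

rho = -0.0303, p = 0.933773, fail to reject H0 at alpha = 0.1.


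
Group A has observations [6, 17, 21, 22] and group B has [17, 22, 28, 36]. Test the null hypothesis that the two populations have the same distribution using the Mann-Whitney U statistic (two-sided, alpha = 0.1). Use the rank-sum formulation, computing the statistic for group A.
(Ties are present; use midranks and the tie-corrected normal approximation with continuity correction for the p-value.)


Step 1: Combine and sort all 8 observations; assign midranks.
sorted (value, group): (6,X), (17,X), (17,Y), (21,X), (22,X), (22,Y), (28,Y), (36,Y)
ranks: 6->1, 17->2.5, 17->2.5, 21->4, 22->5.5, 22->5.5, 28->7, 36->8
Step 2: Rank sum for X: R1 = 1 + 2.5 + 4 + 5.5 = 13.
Step 3: U_X = R1 - n1(n1+1)/2 = 13 - 4*5/2 = 13 - 10 = 3.
       U_Y = n1*n2 - U_X = 16 - 3 = 13.
Step 4: Ties are present, so use the tie-corrected normal approximation (with continuity correction) for the p-value.
Step 5: p-value = 0.188582; compare to alpha = 0.1. fail to reject H0.

U_X = 3, p = 0.188582, fail to reject H0 at alpha = 0.1.


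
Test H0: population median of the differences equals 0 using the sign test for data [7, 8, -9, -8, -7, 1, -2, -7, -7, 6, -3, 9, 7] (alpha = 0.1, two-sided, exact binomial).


Step 1: Discard zero differences. Original n = 13; n_eff = number of nonzero differences = 13.
Nonzero differences (with sign): +7, +8, -9, -8, -7, +1, -2, -7, -7, +6, -3, +9, +7
Step 2: Count signs: positive = 6, negative = 7.
Step 3: Under H0: P(positive) = 0.5, so the number of positives S ~ Bin(13, 0.5).
Step 4: Two-sided exact p-value = sum of Bin(13,0.5) probabilities at or below the observed probability = 1.000000.
Step 5: alpha = 0.1. fail to reject H0.

n_eff = 13, pos = 6, neg = 7, p = 1.000000, fail to reject H0.


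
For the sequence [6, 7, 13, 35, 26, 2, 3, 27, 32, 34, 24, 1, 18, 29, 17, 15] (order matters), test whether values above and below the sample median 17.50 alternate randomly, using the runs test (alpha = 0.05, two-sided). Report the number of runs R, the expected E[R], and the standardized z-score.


Step 1: Compute median = 17.50; label A = above, B = below.
Labels in order: BBBAABBAAAABAABB  (n_A = 8, n_B = 8)
Step 2: Count runs R = 7.
Step 3: Under H0 (random ordering), E[R] = 2*n_A*n_B/(n_A+n_B) + 1 = 2*8*8/16 + 1 = 9.0000.
        Var[R] = 2*n_A*n_B*(2*n_A*n_B - n_A - n_B) / ((n_A+n_B)^2 * (n_A+n_B-1)) = 14336/3840 = 3.7333.
        SD[R] = 1.9322.
Step 4: Continuity-corrected z = (R + 0.5 - E[R]) / SD[R] = (7 + 0.5 - 9.0000) / 1.9322 = -0.7763.
Step 5: Two-sided p-value via normal approximation = 2*(1 - Phi(|z|)) = 0.437558.
Step 6: alpha = 0.05. fail to reject H0.

R = 7, z = -0.7763, p = 0.437558, fail to reject H0.


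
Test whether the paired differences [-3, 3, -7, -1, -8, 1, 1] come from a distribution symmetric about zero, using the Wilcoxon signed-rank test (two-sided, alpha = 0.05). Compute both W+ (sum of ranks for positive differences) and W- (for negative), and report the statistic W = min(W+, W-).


Step 1: Drop any zero differences (none here) and take |d_i|.
|d| = [3, 3, 7, 1, 8, 1, 1]
Step 2: Midrank |d_i| (ties get averaged ranks).
ranks: |3|->4.5, |3|->4.5, |7|->6, |1|->2, |8|->7, |1|->2, |1|->2
Step 3: Attach original signs; sum ranks with positive sign and with negative sign.
W+ = 4.5 + 2 + 2 = 8.5
W- = 4.5 + 6 + 2 + 7 = 19.5
(Check: W+ + W- = 28 should equal n(n+1)/2 = 28.)
Step 4: Test statistic W = min(W+, W-) = 8.5.
Step 5: Ties in |d|, so use the tie-corrected normal approximation.
        E[W] = n(n+1)/4 = 7*8/4 = 14.
        Tie groups: |d|=1 (t=3), |d|=3 (t=2); sum(t^3 - t) = 30.
        Var[W] = n(n+1)(2n+1)/24 - sum(t^3-t)/48 = 840/24 - 30/48 = 34.375.
        z = (W - E[W]) / sqrt(Var[W]) = (8.5 - 14) / 5.8630 = -0.9381.
        Two-sided p = 2*Phi(z) = 0.348202.
Step 6: alpha = 0.05. fail to reject H0.

W+ = 8.5, W- = 19.5, W = min = 8.5, p = 0.348202, fail to reject H0.


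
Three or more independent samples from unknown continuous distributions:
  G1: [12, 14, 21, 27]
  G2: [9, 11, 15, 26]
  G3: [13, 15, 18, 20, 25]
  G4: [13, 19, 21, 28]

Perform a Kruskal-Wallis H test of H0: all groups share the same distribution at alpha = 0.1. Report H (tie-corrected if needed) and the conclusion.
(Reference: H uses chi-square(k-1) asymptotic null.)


Step 1: Combine all N = 17 observations and assign midranks.
sorted (value, group, rank): (9,G2,1), (11,G2,2), (12,G1,3), (13,G3,4.5), (13,G4,4.5), (14,G1,6), (15,G2,7.5), (15,G3,7.5), (18,G3,9), (19,G4,10), (20,G3,11), (21,G1,12.5), (21,G4,12.5), (25,G3,14), (26,G2,15), (27,G1,16), (28,G4,17)
Step 2: Sum ranks within each group.
R_1 = 37.5 (n_1 = 4)
R_2 = 25.5 (n_2 = 4)
R_3 = 46 (n_3 = 5)
R_4 = 44 (n_4 = 4)
Step 3: H = 12/(N(N+1)) * sum(R_i^2/n_i) - 3(N+1)
     = 12/(17*18) * (37.5^2/4 + 25.5^2/4 + 46^2/5 + 44^2/4) - 3*18
     = 0.039216 * 1421.33 - 54
     = 1.738235.
Step 4: Ties present; correction factor C = 1 - 18/(17^3 - 17) = 0.996324. Corrected H = 1.738235 / 0.996324 = 1.744649.
Step 5: Under H0, H ~ chi^2(3); p-value = 0.627053.
Step 6: alpha = 0.1. fail to reject H0.

H = 1.7446, df = 3, p = 0.627053, fail to reject H0.


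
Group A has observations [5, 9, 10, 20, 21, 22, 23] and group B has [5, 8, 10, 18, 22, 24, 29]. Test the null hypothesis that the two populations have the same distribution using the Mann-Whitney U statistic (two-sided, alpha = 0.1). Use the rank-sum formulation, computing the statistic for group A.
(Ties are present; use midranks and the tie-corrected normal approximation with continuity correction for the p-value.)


Step 1: Combine and sort all 14 observations; assign midranks.
sorted (value, group): (5,X), (5,Y), (8,Y), (9,X), (10,X), (10,Y), (18,Y), (20,X), (21,X), (22,X), (22,Y), (23,X), (24,Y), (29,Y)
ranks: 5->1.5, 5->1.5, 8->3, 9->4, 10->5.5, 10->5.5, 18->7, 20->8, 21->9, 22->10.5, 22->10.5, 23->12, 24->13, 29->14
Step 2: Rank sum for X: R1 = 1.5 + 4 + 5.5 + 8 + 9 + 10.5 + 12 = 50.5.
Step 3: U_X = R1 - n1(n1+1)/2 = 50.5 - 7*8/2 = 50.5 - 28 = 22.5.
       U_Y = n1*n2 - U_X = 49 - 22.5 = 26.5.
Step 4: Ties are present, so use the tie-corrected normal approximation (with continuity correction) for the p-value.
Step 5: p-value = 0.847509; compare to alpha = 0.1. fail to reject H0.

U_X = 22.5, p = 0.847509, fail to reject H0 at alpha = 0.1.


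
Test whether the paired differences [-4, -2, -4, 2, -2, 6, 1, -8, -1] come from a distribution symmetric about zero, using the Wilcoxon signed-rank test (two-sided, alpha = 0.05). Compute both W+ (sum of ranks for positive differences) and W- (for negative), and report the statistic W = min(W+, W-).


Step 1: Drop any zero differences (none here) and take |d_i|.
|d| = [4, 2, 4, 2, 2, 6, 1, 8, 1]
Step 2: Midrank |d_i| (ties get averaged ranks).
ranks: |4|->6.5, |2|->4, |4|->6.5, |2|->4, |2|->4, |6|->8, |1|->1.5, |8|->9, |1|->1.5
Step 3: Attach original signs; sum ranks with positive sign and with negative sign.
W+ = 4 + 8 + 1.5 = 13.5
W- = 6.5 + 4 + 6.5 + 4 + 9 + 1.5 = 31.5
(Check: W+ + W- = 45 should equal n(n+1)/2 = 45.)
Step 4: Test statistic W = min(W+, W-) = 13.5.
Step 5: Ties in |d|, so use the tie-corrected normal approximation.
        E[W] = n(n+1)/4 = 9*10/4 = 22.5.
        Tie groups: |d|=1 (t=2), |d|=2 (t=3), |d|=4 (t=2); sum(t^3 - t) = 36.
        Var[W] = n(n+1)(2n+1)/24 - sum(t^3-t)/48 = 1710/24 - 36/48 = 70.5.
        z = (W - E[W]) / sqrt(Var[W]) = (13.5 - 22.5) / 8.3964 = -1.0719.
        Two-sided p = 2*Phi(z) = 0.283772.
Step 6: alpha = 0.05. fail to reject H0.

W+ = 13.5, W- = 31.5, W = min = 13.5, p = 0.283772, fail to reject H0.


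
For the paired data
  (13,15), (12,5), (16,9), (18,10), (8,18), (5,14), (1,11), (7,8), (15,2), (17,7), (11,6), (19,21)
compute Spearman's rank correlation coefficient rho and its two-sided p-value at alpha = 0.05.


Step 1: Rank x and y separately (midranks; no ties here).
rank(x): 13->7, 12->6, 16->9, 18->11, 8->4, 5->2, 1->1, 7->3, 15->8, 17->10, 11->5, 19->12
rank(y): 15->10, 5->2, 9->6, 10->7, 18->11, 14->9, 11->8, 8->5, 2->1, 7->4, 6->3, 21->12
Step 2: d_i = R_x(i) - R_y(i); compute d_i^2.
  (7-10)^2=9, (6-2)^2=16, (9-6)^2=9, (11-7)^2=16, (4-11)^2=49, (2-9)^2=49, (1-8)^2=49, (3-5)^2=4, (8-1)^2=49, (10-4)^2=36, (5-3)^2=4, (12-12)^2=0
sum(d^2) = 290.
Step 3: rho = 1 - 6*290 / (12*(12^2 - 1)) = 1 - 1740/1716 = -0.013986.
Step 4: Under H0, t = rho * sqrt((n-2)/(1-rho^2)) = -0.0442 ~ t(10).
Step 5: Two-sided p-value from the t-distribution with 10 df = 0.965590.
Step 6: alpha = 0.05. fail to reject H0.

rho = -0.0140, p = 0.965590, fail to reject H0 at alpha = 0.05.


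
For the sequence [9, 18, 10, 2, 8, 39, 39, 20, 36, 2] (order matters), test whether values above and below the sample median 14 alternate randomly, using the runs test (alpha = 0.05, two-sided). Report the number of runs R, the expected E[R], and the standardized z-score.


Step 1: Compute median = 14; label A = above, B = below.
Labels in order: BABBBAAAAB  (n_A = 5, n_B = 5)
Step 2: Count runs R = 5.
Step 3: Under H0 (random ordering), E[R] = 2*n_A*n_B/(n_A+n_B) + 1 = 2*5*5/10 + 1 = 6.0000.
        Var[R] = 2*n_A*n_B*(2*n_A*n_B - n_A - n_B) / ((n_A+n_B)^2 * (n_A+n_B-1)) = 2000/900 = 2.2222.
        SD[R] = 1.4907.
Step 4: Continuity-corrected z = (R + 0.5 - E[R]) / SD[R] = (5 + 0.5 - 6.0000) / 1.4907 = -0.3354.
Step 5: Two-sided p-value via normal approximation = 2*(1 - Phi(|z|)) = 0.737316.
Step 6: alpha = 0.05. fail to reject H0.

R = 5, z = -0.3354, p = 0.737316, fail to reject H0.


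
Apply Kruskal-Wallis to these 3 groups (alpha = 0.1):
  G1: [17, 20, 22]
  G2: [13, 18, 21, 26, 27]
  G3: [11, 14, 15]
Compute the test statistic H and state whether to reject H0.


Step 1: Combine all N = 11 observations and assign midranks.
sorted (value, group, rank): (11,G3,1), (13,G2,2), (14,G3,3), (15,G3,4), (17,G1,5), (18,G2,6), (20,G1,7), (21,G2,8), (22,G1,9), (26,G2,10), (27,G2,11)
Step 2: Sum ranks within each group.
R_1 = 21 (n_1 = 3)
R_2 = 37 (n_2 = 5)
R_3 = 8 (n_3 = 3)
Step 3: H = 12/(N(N+1)) * sum(R_i^2/n_i) - 3(N+1)
     = 12/(11*12) * (21^2/3 + 37^2/5 + 8^2/3) - 3*12
     = 0.090909 * 442.133 - 36
     = 4.193939.
Step 4: No ties, so H is used without correction.
Step 5: Under H0, H ~ chi^2(2); p-value = 0.122828.
Step 6: alpha = 0.1. fail to reject H0.

H = 4.1939, df = 2, p = 0.122828, fail to reject H0.


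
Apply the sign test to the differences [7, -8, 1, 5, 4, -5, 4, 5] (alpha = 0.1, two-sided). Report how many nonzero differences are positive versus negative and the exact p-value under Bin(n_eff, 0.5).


Step 1: Discard zero differences. Original n = 8; n_eff = number of nonzero differences = 8.
Nonzero differences (with sign): +7, -8, +1, +5, +4, -5, +4, +5
Step 2: Count signs: positive = 6, negative = 2.
Step 3: Under H0: P(positive) = 0.5, so the number of positives S ~ Bin(8, 0.5).
Step 4: Two-sided exact p-value = sum of Bin(8,0.5) probabilities at or below the observed probability = 0.289062.
Step 5: alpha = 0.1. fail to reject H0.

n_eff = 8, pos = 6, neg = 2, p = 0.289062, fail to reject H0.


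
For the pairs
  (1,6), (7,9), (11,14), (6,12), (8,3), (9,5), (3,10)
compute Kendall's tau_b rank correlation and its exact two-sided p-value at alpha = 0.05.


Step 1: Enumerate the 21 unordered pairs (i,j) with i<j and classify each by sign(x_j-x_i) * sign(y_j-y_i).
  (1,2):dx=+6,dy=+3->C; (1,3):dx=+10,dy=+8->C; (1,4):dx=+5,dy=+6->C; (1,5):dx=+7,dy=-3->D
  (1,6):dx=+8,dy=-1->D; (1,7):dx=+2,dy=+4->C; (2,3):dx=+4,dy=+5->C; (2,4):dx=-1,dy=+3->D
  (2,5):dx=+1,dy=-6->D; (2,6):dx=+2,dy=-4->D; (2,7):dx=-4,dy=+1->D; (3,4):dx=-5,dy=-2->C
  (3,5):dx=-3,dy=-11->C; (3,6):dx=-2,dy=-9->C; (3,7):dx=-8,dy=-4->C; (4,5):dx=+2,dy=-9->D
  (4,6):dx=+3,dy=-7->D; (4,7):dx=-3,dy=-2->C; (5,6):dx=+1,dy=+2->C; (5,7):dx=-5,dy=+7->D
  (6,7):dx=-6,dy=+5->D
Step 2: C = 11, D = 10, total pairs = 21.
Step 3: tau = (C - D)/(n(n-1)/2) = (11 - 10)/21 = 0.047619.
Step 4: Exact two-sided p-value (enumerate n! = 5040 permutations of y under H0): p = 1.000000.
Step 5: alpha = 0.05. fail to reject H0.

tau_b = 0.0476 (C=11, D=10), p = 1.000000, fail to reject H0.


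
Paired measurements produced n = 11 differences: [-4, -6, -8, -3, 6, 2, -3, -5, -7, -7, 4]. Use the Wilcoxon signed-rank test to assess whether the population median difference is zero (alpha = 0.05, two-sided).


Step 1: Drop any zero differences (none here) and take |d_i|.
|d| = [4, 6, 8, 3, 6, 2, 3, 5, 7, 7, 4]
Step 2: Midrank |d_i| (ties get averaged ranks).
ranks: |4|->4.5, |6|->7.5, |8|->11, |3|->2.5, |6|->7.5, |2|->1, |3|->2.5, |5|->6, |7|->9.5, |7|->9.5, |4|->4.5
Step 3: Attach original signs; sum ranks with positive sign and with negative sign.
W+ = 7.5 + 1 + 4.5 = 13
W- = 4.5 + 7.5 + 11 + 2.5 + 2.5 + 6 + 9.5 + 9.5 = 53
(Check: W+ + W- = 66 should equal n(n+1)/2 = 66.)
Step 4: Test statistic W = min(W+, W-) = 13.
Step 5: Ties in |d|, so use the tie-corrected normal approximation.
        E[W] = n(n+1)/4 = 11*12/4 = 33.
        Tie groups: |d|=3 (t=2), |d|=4 (t=2), |d|=6 (t=2), |d|=7 (t=2); sum(t^3 - t) = 24.
        Var[W] = n(n+1)(2n+1)/24 - sum(t^3-t)/48 = 3036/24 - 24/48 = 126.
        z = (W - E[W]) / sqrt(Var[W]) = (13 - 33) / 11.2250 = -1.7817.
        Two-sided p = 2*Phi(z) = 0.074791.
Step 6: alpha = 0.05. fail to reject H0.

W+ = 13, W- = 53, W = min = 13, p = 0.074791, fail to reject H0.


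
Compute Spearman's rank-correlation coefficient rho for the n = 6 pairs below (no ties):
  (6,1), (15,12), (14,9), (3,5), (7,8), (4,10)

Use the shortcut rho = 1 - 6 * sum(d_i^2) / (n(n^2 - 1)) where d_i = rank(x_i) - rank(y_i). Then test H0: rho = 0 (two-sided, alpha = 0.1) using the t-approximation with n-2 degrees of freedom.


Step 1: Rank x and y separately (midranks; no ties here).
rank(x): 6->3, 15->6, 14->5, 3->1, 7->4, 4->2
rank(y): 1->1, 12->6, 9->4, 5->2, 8->3, 10->5
Step 2: d_i = R_x(i) - R_y(i); compute d_i^2.
  (3-1)^2=4, (6-6)^2=0, (5-4)^2=1, (1-2)^2=1, (4-3)^2=1, (2-5)^2=9
sum(d^2) = 16.
Step 3: rho = 1 - 6*16 / (6*(6^2 - 1)) = 1 - 96/210 = 0.542857.
Step 4: Under H0, t = rho * sqrt((n-2)/(1-rho^2)) = 1.2928 ~ t(4).
Step 5: Two-sided p-value from the t-distribution with 4 df = 0.265703.
Step 6: alpha = 0.1. fail to reject H0.

rho = 0.5429, p = 0.265703, fail to reject H0 at alpha = 0.1.


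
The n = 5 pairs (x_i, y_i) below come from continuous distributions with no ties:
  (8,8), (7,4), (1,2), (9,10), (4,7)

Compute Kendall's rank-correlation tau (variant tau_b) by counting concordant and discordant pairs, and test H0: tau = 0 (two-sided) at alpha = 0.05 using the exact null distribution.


Step 1: Enumerate the 10 unordered pairs (i,j) with i<j and classify each by sign(x_j-x_i) * sign(y_j-y_i).
  (1,2):dx=-1,dy=-4->C; (1,3):dx=-7,dy=-6->C; (1,4):dx=+1,dy=+2->C; (1,5):dx=-4,dy=-1->C
  (2,3):dx=-6,dy=-2->C; (2,4):dx=+2,dy=+6->C; (2,5):dx=-3,dy=+3->D; (3,4):dx=+8,dy=+8->C
  (3,5):dx=+3,dy=+5->C; (4,5):dx=-5,dy=-3->C
Step 2: C = 9, D = 1, total pairs = 10.
Step 3: tau = (C - D)/(n(n-1)/2) = (9 - 1)/10 = 0.800000.
Step 4: Exact two-sided p-value (enumerate n! = 120 permutations of y under H0): p = 0.083333.
Step 5: alpha = 0.05. fail to reject H0.

tau_b = 0.8000 (C=9, D=1), p = 0.083333, fail to reject H0.


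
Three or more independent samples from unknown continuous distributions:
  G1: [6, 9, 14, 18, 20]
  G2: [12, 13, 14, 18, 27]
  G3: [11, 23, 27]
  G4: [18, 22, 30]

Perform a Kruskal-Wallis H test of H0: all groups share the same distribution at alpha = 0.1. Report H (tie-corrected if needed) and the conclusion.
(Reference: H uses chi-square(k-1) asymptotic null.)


Step 1: Combine all N = 16 observations and assign midranks.
sorted (value, group, rank): (6,G1,1), (9,G1,2), (11,G3,3), (12,G2,4), (13,G2,5), (14,G1,6.5), (14,G2,6.5), (18,G1,9), (18,G2,9), (18,G4,9), (20,G1,11), (22,G4,12), (23,G3,13), (27,G2,14.5), (27,G3,14.5), (30,G4,16)
Step 2: Sum ranks within each group.
R_1 = 29.5 (n_1 = 5)
R_2 = 39 (n_2 = 5)
R_3 = 30.5 (n_3 = 3)
R_4 = 37 (n_4 = 3)
Step 3: H = 12/(N(N+1)) * sum(R_i^2/n_i) - 3(N+1)
     = 12/(16*17) * (29.5^2/5 + 39^2/5 + 30.5^2/3 + 37^2/3) - 3*17
     = 0.044118 * 1244.67 - 51
     = 3.911765.
Step 4: Ties present; correction factor C = 1 - 36/(16^3 - 16) = 0.991176. Corrected H = 3.911765 / 0.991176 = 3.946588.
Step 5: Under H0, H ~ chi^2(3); p-value = 0.267290.
Step 6: alpha = 0.1. fail to reject H0.

H = 3.9466, df = 3, p = 0.267290, fail to reject H0.


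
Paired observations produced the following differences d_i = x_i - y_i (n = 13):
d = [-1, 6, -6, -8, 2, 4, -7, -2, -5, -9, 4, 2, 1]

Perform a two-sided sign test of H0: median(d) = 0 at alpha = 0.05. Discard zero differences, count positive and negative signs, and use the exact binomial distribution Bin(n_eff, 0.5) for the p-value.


Step 1: Discard zero differences. Original n = 13; n_eff = number of nonzero differences = 13.
Nonzero differences (with sign): -1, +6, -6, -8, +2, +4, -7, -2, -5, -9, +4, +2, +1
Step 2: Count signs: positive = 6, negative = 7.
Step 3: Under H0: P(positive) = 0.5, so the number of positives S ~ Bin(13, 0.5).
Step 4: Two-sided exact p-value = sum of Bin(13,0.5) probabilities at or below the observed probability = 1.000000.
Step 5: alpha = 0.05. fail to reject H0.

n_eff = 13, pos = 6, neg = 7, p = 1.000000, fail to reject H0.


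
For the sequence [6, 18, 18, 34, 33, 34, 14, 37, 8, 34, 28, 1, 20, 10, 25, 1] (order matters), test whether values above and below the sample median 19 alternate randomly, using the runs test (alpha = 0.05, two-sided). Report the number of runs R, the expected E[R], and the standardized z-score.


Step 1: Compute median = 19; label A = above, B = below.
Labels in order: BBBAAABABAABABAB  (n_A = 8, n_B = 8)
Step 2: Count runs R = 11.
Step 3: Under H0 (random ordering), E[R] = 2*n_A*n_B/(n_A+n_B) + 1 = 2*8*8/16 + 1 = 9.0000.
        Var[R] = 2*n_A*n_B*(2*n_A*n_B - n_A - n_B) / ((n_A+n_B)^2 * (n_A+n_B-1)) = 14336/3840 = 3.7333.
        SD[R] = 1.9322.
Step 4: Continuity-corrected z = (R - 0.5 - E[R]) / SD[R] = (11 - 0.5 - 9.0000) / 1.9322 = 0.7763.
Step 5: Two-sided p-value via normal approximation = 2*(1 - Phi(|z|)) = 0.437558.
Step 6: alpha = 0.05. fail to reject H0.

R = 11, z = 0.7763, p = 0.437558, fail to reject H0.


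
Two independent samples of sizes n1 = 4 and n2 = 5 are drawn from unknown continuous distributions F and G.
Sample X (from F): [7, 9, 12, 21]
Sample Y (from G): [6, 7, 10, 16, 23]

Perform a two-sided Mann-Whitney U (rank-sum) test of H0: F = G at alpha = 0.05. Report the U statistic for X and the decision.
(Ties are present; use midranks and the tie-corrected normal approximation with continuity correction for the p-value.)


Step 1: Combine and sort all 9 observations; assign midranks.
sorted (value, group): (6,Y), (7,X), (7,Y), (9,X), (10,Y), (12,X), (16,Y), (21,X), (23,Y)
ranks: 6->1, 7->2.5, 7->2.5, 9->4, 10->5, 12->6, 16->7, 21->8, 23->9
Step 2: Rank sum for X: R1 = 2.5 + 4 + 6 + 8 = 20.5.
Step 3: U_X = R1 - n1(n1+1)/2 = 20.5 - 4*5/2 = 20.5 - 10 = 10.5.
       U_Y = n1*n2 - U_X = 20 - 10.5 = 9.5.
Step 4: Ties are present, so use the tie-corrected normal approximation (with continuity correction) for the p-value.
Step 5: p-value = 1.000000; compare to alpha = 0.05. fail to reject H0.

U_X = 10.5, p = 1.000000, fail to reject H0 at alpha = 0.05.


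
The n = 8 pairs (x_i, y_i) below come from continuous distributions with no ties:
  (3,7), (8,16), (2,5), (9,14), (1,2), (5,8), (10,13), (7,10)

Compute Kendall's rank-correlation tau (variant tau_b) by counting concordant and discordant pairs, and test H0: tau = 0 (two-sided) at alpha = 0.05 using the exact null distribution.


Step 1: Enumerate the 28 unordered pairs (i,j) with i<j and classify each by sign(x_j-x_i) * sign(y_j-y_i).
  (1,2):dx=+5,dy=+9->C; (1,3):dx=-1,dy=-2->C; (1,4):dx=+6,dy=+7->C; (1,5):dx=-2,dy=-5->C
  (1,6):dx=+2,dy=+1->C; (1,7):dx=+7,dy=+6->C; (1,8):dx=+4,dy=+3->C; (2,3):dx=-6,dy=-11->C
  (2,4):dx=+1,dy=-2->D; (2,5):dx=-7,dy=-14->C; (2,6):dx=-3,dy=-8->C; (2,7):dx=+2,dy=-3->D
  (2,8):dx=-1,dy=-6->C; (3,4):dx=+7,dy=+9->C; (3,5):dx=-1,dy=-3->C; (3,6):dx=+3,dy=+3->C
  (3,7):dx=+8,dy=+8->C; (3,8):dx=+5,dy=+5->C; (4,5):dx=-8,dy=-12->C; (4,6):dx=-4,dy=-6->C
  (4,7):dx=+1,dy=-1->D; (4,8):dx=-2,dy=-4->C; (5,6):dx=+4,dy=+6->C; (5,7):dx=+9,dy=+11->C
  (5,8):dx=+6,dy=+8->C; (6,7):dx=+5,dy=+5->C; (6,8):dx=+2,dy=+2->C; (7,8):dx=-3,dy=-3->C
Step 2: C = 25, D = 3, total pairs = 28.
Step 3: tau = (C - D)/(n(n-1)/2) = (25 - 3)/28 = 0.785714.
Step 4: Exact two-sided p-value (enumerate n! = 40320 permutations of y under H0): p = 0.005506.
Step 5: alpha = 0.05. reject H0.

tau_b = 0.7857 (C=25, D=3), p = 0.005506, reject H0.
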